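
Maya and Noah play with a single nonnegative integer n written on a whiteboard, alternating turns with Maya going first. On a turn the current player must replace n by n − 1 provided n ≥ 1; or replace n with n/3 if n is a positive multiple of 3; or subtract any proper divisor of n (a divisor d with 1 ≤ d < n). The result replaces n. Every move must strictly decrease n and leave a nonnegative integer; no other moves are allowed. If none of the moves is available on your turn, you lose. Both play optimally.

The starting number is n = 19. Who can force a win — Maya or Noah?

Noah wins.

Use the standard recursion: the mover loses at a terminal position; elsewhere, the mover wins exactly when some move hands the opponent an L position.
n=0: no move → L
n=1: reaches L-position 0 → W
n=2: only reaches 1(W), which is W → L
n=3: reaches L-position 2 → W
n=4: reaches L-position 2 → W
n=5: only reaches 4(W), which is W → L
n=6: reaches L-position 2 → W
n=7: only reaches 6(W), which is W → L
n=8: reaches L-position 7 → W
n=9: only reaches 3(W), 6(W), 8(W), all W → L
n=10: reaches L-position 5 → W
n=11: only reaches 10(W), which is W → L
n=12: reaches L-position 9 → W
n=13: only reaches 12(W), which is W → L
n=14: reaches L-position 7 → W
n=15: reaches L-position 5 → W
n=16: only reaches 8(W), 12(W), 14(W), 15(W), all W → L
n=17: reaches L-position 16 → W
n=18: reaches L-position 9 → W
n=19: only reaches 18(W), which is W → L
The starting position 19 is L: whatever Maya does, the opponent receives a W position.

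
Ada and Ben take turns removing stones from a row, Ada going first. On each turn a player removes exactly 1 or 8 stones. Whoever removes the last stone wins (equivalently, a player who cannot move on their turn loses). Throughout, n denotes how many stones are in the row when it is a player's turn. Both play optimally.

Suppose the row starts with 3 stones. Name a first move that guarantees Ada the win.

Label each position W (a win for the player to move) or L (a loss). A position with no legal move is L; any other position is W exactly when some move reaches an L, and L when every move reaches a W.
n=0: no move → L
n=1: reaches L-position 0 → W
n=2: only reaches 1(W), which is W → L
n=3: reaches L-position 2 → W
From 3, the L positions reachable in one move are: 2.

Remove 1, leaving 2.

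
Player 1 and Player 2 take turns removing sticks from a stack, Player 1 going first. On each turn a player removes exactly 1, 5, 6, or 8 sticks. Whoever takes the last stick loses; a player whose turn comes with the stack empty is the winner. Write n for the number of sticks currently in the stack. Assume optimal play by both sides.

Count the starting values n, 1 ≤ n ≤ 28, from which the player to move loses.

Positions with no move are W. A position that does have a move is losing for the player to move precisely when every available move leads to a winning position for the opponent. Fill in the labels:
n=0: no move; the opponent has just taken the last stick and therefore loses → W
n=1: the only move is to 0(W), a W ⇒ L
n=2: can move to 1, which is L ⇒ W
n=3: the only move is to 2(W), a W ⇒ L
n=4: can move to 3, which is L ⇒ W
n=5: moves to 4(W), 0(W); every one is W ⇒ L
n=6: can move to 5, which is L ⇒ W
n=7: can move to 1, which is L ⇒ W
n=8: can move to 3, which is L ⇒ W
n=9: can move to 3, which is L ⇒ W
n=10: can move to 5, which is L ⇒ W
n=11: can move to 5, which is L ⇒ W
n=12: moves to 11(W), 7(W), 6(W), 4(W); every one is W ⇒ L
n=13: can move to 12, which is L ⇒ W
n=14: moves to 13(W), 9(W), 8(W), 6(W); every one is W ⇒ L
n=15: can move to 14, which is L ⇒ W
n=16: moves to 15(W), 11(W), 10(W), 8(W); every one is W ⇒ L
n=17: can move to 16, which is L ⇒ W
n=18: can move to 12, which is L ⇒ W
n=19: can move to 14, which is L ⇒ W
n=20: can move to 14, which is L ⇒ W
n=21: can move to 16, which is L ⇒ W
n=22: can move to 16, which is L ⇒ W
n=23: moves to 22(W), 18(W), 17(W), 15(W); every one is W ⇒ L
n=24: can move to 23, which is L ⇒ W
n=25: moves to 24(W), 20(W), 19(W), 17(W); every one is W ⇒ L
n=26: can move to 25, which is L ⇒ W
n=27: moves to 26(W), 22(W), 21(W), 19(W); every one is W ⇒ L
n=28: can move to 27, which is L ⇒ W
L entries with 1 ≤ n ≤ 28 (the range starts at n=1): n = 1, 3, 5, 12, 14, 16, 23, 25, 27; that makes 9.

9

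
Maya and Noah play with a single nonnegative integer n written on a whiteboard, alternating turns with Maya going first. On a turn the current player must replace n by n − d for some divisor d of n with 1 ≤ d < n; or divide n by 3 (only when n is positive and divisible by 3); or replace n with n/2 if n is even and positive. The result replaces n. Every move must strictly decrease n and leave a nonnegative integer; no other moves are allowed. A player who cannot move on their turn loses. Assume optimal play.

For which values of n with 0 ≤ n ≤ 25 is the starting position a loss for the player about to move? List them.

0, 1, 4, 7, 9, 11, 13, 15, 17, 19, 23, 25

Build the W/L table. Terminal = L. A non-terminal position is W if it has a move to some L; otherwise it is L.
n=0: no move → L
n=1: no move → L
n=2: reaches L-position 1 → W
n=3: reaches L-position 1 → W
n=4: only reaches 2(W), 3(W), all W → L
n=5: reaches L-position 4 → W
n=6: reaches L-position 4 → W
n=7: only reaches 6(W), which is W → L
n=8: reaches L-position 4 → W
n=9: only reaches 3(W), 6(W), 8(W), all W → L
n=10: reaches L-position 9 → W
n=11: only reaches 10(W), which is W → L
n=12: reaches L-position 4 → W
n=13: only reaches 12(W), which is W → L
n=14: reaches L-position 7 → W
n=15: only reaches 5(W), 10(W), 12(W), 14(W), all W → L
n=16: reaches L-position 15 → W
n=17: only reaches 16(W), which is W → L
n=18: reaches L-position 9 → W
n=19: only reaches 18(W), which is W → L
n=20: reaches L-position 15 → W
n=21: reaches L-position 7 → W
n=22: reaches L-position 11 → W
n=23: only reaches 22(W), which is W → L
n=24: reaches L-position 23 → W
n=25: only reaches 20(W), 24(W), all W → L
Reading off the rows marked L gives the requested list; there are 12 such values of n.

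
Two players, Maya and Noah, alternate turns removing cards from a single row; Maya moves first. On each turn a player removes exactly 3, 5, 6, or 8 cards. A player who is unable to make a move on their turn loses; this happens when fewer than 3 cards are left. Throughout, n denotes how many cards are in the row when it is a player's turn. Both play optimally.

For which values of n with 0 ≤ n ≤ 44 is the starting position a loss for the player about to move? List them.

Compute win/loss labels from the base case upward. A position with no move is L. Any other position is W if it can reach an L in one move, else L.
n=0: no move → L
n=1: no move → L
n=2: no move → L
n=3: reaches L-position 0 → W
n=4: reaches L-position 1 → W
n=5: reaches L-position 2 → W
n=6: reaches L-position 1 → W
n=7: reaches L-position 2 → W
n=8: reaches L-position 2 → W
n=9: reaches L-position 1 → W
n=10: reaches L-position 2 → W
n=11: only reaches 8(W), 6(W), 5(W), 3(W), all W → L
n=12: only reaches 9(W), 7(W), 6(W), 4(W), all W → L
n=13: only reaches 10(W), 8(W), 7(W), 5(W), all W → L
n=14: reaches L-position 11 → W
n=15: reaches L-position 12 → W
n=16: reaches L-position 13 → W
n=17: reaches L-position 12 → W
n=18: reaches L-position 13 → W
n=19: reaches L-position 13 → W
n=20: reaches L-position 12 → W
n=21: reaches L-position 13 → W
n=22: only reaches 19(W), 17(W), 16(W), 14(W), all W → L
n=23: only reaches 20(W), 18(W), 17(W), 15(W), all W → L
n=24: only reaches 21(W), 19(W), 18(W), 16(W), all W → L
n=25: reaches L-position 22 → W
n=26: reaches L-position 23 → W
n=27: reaches L-position 24 → W
n=28: reaches L-position 23 → W
n=29: reaches L-position 24 → W
n=30: reaches L-position 24 → W
n=31: reaches L-position 23 → W
n=32: reaches L-position 24 → W
n=33: only reaches 30(W), 28(W), 27(W), 25(W), all W → L
n=34: only reaches 31(W), 29(W), 28(W), 26(W), all W → L
n=35: only reaches 32(W), 30(W), 29(W), 27(W), all W → L
n=36: reaches L-position 33 → W
n=37: reaches L-position 34 → W
n=38: reaches L-position 35 → W
n=39: reaches L-position 34 → W
n=40: reaches L-position 35 → W
n=41: reaches L-position 35 → W
n=42: reaches L-position 34 → W
n=43: reaches L-position 35 → W
n=44: only reaches 41(W), 39(W), 38(W), 36(W), all W → L
Reading off the rows marked L gives the requested list; there are 13 such values of n.

0, 1, 2, 11, 12, 13, 22, 23, 24, 33, 34, 35, 44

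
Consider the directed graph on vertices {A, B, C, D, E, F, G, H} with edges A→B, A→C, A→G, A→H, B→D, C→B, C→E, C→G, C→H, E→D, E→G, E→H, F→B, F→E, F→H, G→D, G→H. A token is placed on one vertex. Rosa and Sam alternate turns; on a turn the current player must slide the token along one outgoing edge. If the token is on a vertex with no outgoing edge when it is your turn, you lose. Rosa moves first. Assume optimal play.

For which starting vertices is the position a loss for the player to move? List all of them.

D, H

Work bottom-up. With no move the player to move loses. Otherwise the position is W if at least one move leads to an L position for the opponent, and L if every move leads to a W.
Every edge goes from a vertex to one that appears earlier in the order D, H, G, E, B, C, F, A, so processing vertices in that order labels each vertex after all of its successors.
D: no outgoing edge → L
H: no outgoing edge → L
G: W (go to H, an L position)
E: W (go to H, an L position)
B: W (go to D, an L position)
C: W (go to H, an L position)
F: W (go to H, an L position)
A: W (go to H, an L position)
Reading off the rows marked L gives the requested list; there are 2 such vertices.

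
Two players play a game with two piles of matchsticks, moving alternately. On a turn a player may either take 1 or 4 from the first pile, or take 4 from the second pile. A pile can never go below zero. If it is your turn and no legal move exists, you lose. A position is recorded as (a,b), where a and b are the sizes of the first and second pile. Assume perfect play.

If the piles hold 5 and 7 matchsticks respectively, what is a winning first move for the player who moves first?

Move to (1,7).

Build the W/L table. Terminal = L. A non-terminal position is W if it has a move to some L; otherwise it is L.
No move ever increases a pile, so every position that can arise here has a ≤ 5 and b ≤ 7; it is enough to label the cells with 0 ≤ a ≤ 5 and 0 ≤ b ≤ 7.
Every move lowers a or b (never raises either), so fill the grid row by row in increasing a, and left to right within a row: each cell's successors are then already labelled.
      b=0  b=1  b=2  b=3  b=4  b=5  b=6  b=7
a=0:    L    L    L    L    W    W    W    W
a=1:    W    W    W    W    L    L    L    L
a=2:    L    L    L    L    W    W    W    W
a=3:    W    W    W    W    L    L    L    L
a=4:    W    W    W    W    W    W    W    W
a=5:    L    L    L    L    W    W    W    W
Cells with no legal move (terminal, hence L): (0,0), (0,1), (0,2), (0,3).
The remaining L cells, each justified by listing all of its moves:
(1,4): only reaches (0,4)(W), (1,0)(W), all W → L
(1,5): only reaches (0,5)(W), (1,1)(W), all W → L
(1,6): only reaches (0,6)(W), (1,2)(W), all W → L
(1,7): only reaches (0,7)(W), (1,3)(W), all W → L
(2,0): only reaches (1,0)(W), which is W → L
(2,1): only reaches (1,1)(W), which is W → L
(2,2): only reaches (1,2)(W), which is W → L
(2,3): only reaches (1,3)(W), which is W → L
(3,4): only reaches (2,4)(W), (3,0)(W), all W → L
(3,5): only reaches (2,5)(W), (3,1)(W), all W → L
(3,6): only reaches (2,6)(W), (3,2)(W), all W → L
(3,7): only reaches (2,7)(W), (3,3)(W), all W → L
(5,0): only reaches (4,0)(W), (1,0)(W), all W → L
(5,1): only reaches (4,1)(W), (1,1)(W), all W → L
(5,2): only reaches (4,2)(W), (1,2)(W), all W → L
(5,3): only reaches (4,3)(W), (1,3)(W), all W → L
Every other cell has at least one move into one of the L cells above, so it is W.
From (5,7), the L positions reachable in one move are: (1,7), (5,3). Any move reaching one of these is winning.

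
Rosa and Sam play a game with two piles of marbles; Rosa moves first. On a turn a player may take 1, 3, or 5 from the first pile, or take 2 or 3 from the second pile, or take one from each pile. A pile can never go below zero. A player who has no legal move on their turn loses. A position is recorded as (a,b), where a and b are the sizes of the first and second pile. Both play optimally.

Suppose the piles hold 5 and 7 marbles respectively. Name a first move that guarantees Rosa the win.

Move to (4,7).

Compute win/loss labels from the base case upward. A position with no move is L. Any other position is W if it can reach an L in one move, else L.
No move ever increases a pile, so every position that can arise here has a ≤ 5 and b ≤ 7; it is enough to label the cells with 0 ≤ a ≤ 5 and 0 ≤ b ≤ 7.
Every move lowers a or b (never raises either), so fill the grid row by row in increasing a, and left to right within a row: each cell's successors are then already labelled.
      b=0  b=1  b=2  b=3  b=4  b=5  b=6  b=7
a=0:    L    L    W    W    W    L    L    W
a=1:    W    W    W    L    L    W    W    W
a=2:    L    L    W    W    W    W    L    L
a=3:    W    W    W    L    L    W    W    W
a=4:    L    L    W    W    W    W    L    L
a=5:    W    W    W    L    L    W    W    W
Cells with no legal move (terminal, hence L): (0,0), (0,1).
The remaining L cells, each justified by listing all of its moves:
(0,5): only reaches (0,3)(W), (0,2)(W), all W → L
(0,6): only reaches (0,4)(W), (0,3)(W), all W → L
(1,3): only reaches (0,3)(W), (1,1)(W), (1,0)(W), (0,2)(W), all W → L
(1,4): only reaches (0,4)(W), (1,2)(W), (1,1)(W), (0,3)(W), all W → L
(2,0): only reaches (1,0)(W), which is W → L
(2,1): only reaches (1,1)(W), (1,0)(W), all W → L
(2,6): only reaches (1,6)(W), (2,4)(W), (2,3)(W), (1,5)(W), all W → L
(2,7): only reaches (1,7)(W), (2,5)(W), (2,4)(W), (1,6)(W), all W → L
(3,3): only reaches (2,3)(W), (0,3)(W), (3,1)(W), (3,0)(W), (2,2)(W), all W → L
(3,4): only reaches (2,4)(W), (0,4)(W), (3,2)(W), (3,1)(W), (2,3)(W), all W → L
(4,0): only reaches (3,0)(W), (1,0)(W), all W → L
(4,1): only reaches (3,1)(W), (1,1)(W), (3,0)(W), all W → L
(4,6): only reaches (3,6)(W), (1,6)(W), (4,4)(W), (4,3)(W), (3,5)(W), all W → L
(4,7): only reaches (3,7)(W), (1,7)(W), (4,5)(W), (4,4)(W), (3,6)(W), all W → L
(5,3): only reaches (4,3)(W), (2,3)(W), (0,3)(W), (5,1)(W), (5,0)(W), (4,2)(W), all W → L
(5,4): only reaches (4,4)(W), (2,4)(W), (0,4)(W), (5,2)(W), (5,1)(W), (4,3)(W), all W → L
Every other cell has at least one move into one of the L cells above, so it is W.
From (5,7), the L positions reachable in one move are: (4,7), (2,7), (5,4), (4,6). Any move reaching one of these is winning.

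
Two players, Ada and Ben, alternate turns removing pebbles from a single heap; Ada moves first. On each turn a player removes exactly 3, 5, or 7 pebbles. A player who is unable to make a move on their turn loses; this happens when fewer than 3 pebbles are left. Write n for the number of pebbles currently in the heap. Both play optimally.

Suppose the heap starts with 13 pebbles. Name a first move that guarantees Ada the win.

Compute win/loss labels from the base case upward. A position with no move is L. Any other position is W if it can reach an L in one move, else L.
n=0: no move → L
n=1: no move → L
n=2: no move → L
n=3: W (go to 0, an L position)
n=4: W (go to 1, an L position)
n=5: W (go to 2, an L position)
n=6: W (go to 1, an L position)
n=7: W (go to 2, an L position)
n=8: W (go to 1, an L position)
n=9: W (go to 2, an L position)
n=10: L (options 7(W), 5(W), 3(W) are all W)
n=11: L (options 8(W), 6(W), 4(W) are all W)
n=12: L (options 9(W), 7(W), 5(W) are all W)
n=13: W (go to 10, an L position)
From 13, the L positions reachable in one move are: 10.

Remove 3, leaving 10.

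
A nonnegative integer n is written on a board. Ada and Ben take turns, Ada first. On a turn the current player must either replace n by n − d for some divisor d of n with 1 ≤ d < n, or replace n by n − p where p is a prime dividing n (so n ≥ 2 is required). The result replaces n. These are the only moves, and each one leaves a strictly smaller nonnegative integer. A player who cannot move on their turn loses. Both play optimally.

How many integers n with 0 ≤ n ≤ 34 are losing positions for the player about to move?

8

Build the W/L table. Terminal = L. A non-terminal position is W if it has a move to some L; otherwise it is L.
n=0: no move → L
n=1: no move → L
n=2: can move to 0, which is L ⇒ W
n=3: can move to 0, which is L ⇒ W
n=4: moves to 2(W), 3(W); every one is W ⇒ L
n=5: can move to 0, which is L ⇒ W
n=6: can move to 4, which is L ⇒ W
n=7: can move to 0, which is L ⇒ W
n=8: can move to 4, which is L ⇒ W
n=9: moves to 6(W), 8(W); every one is W ⇒ L
n=10: can move to 9, which is L ⇒ W
n=11: can move to 0, which is L ⇒ W
n=12: can move to 9, which is L ⇒ W
n=13: can move to 0, which is L ⇒ W
n=14: moves to 7(W), 12(W), 13(W); every one is W ⇒ L
n=15: can move to 14, which is L ⇒ W
n=16: can move to 14, which is L ⇒ W
n=17: can move to 0, which is L ⇒ W
n=18: can move to 9, which is L ⇒ W
n=19: can move to 0, which is L ⇒ W
n=20: moves to 10(W), 15(W), 16(W), 18(W), 19(W); every one is W ⇒ L
n=21: can move to 14, which is L ⇒ W
n=22: can move to 20, which is L ⇒ W
n=23: can move to 0, which is L ⇒ W
n=24: can move to 20, which is L ⇒ W
n=25: can move to 20, which is L ⇒ W
n=26: moves to 13(W), 24(W), 25(W); every one is W ⇒ L
n=27: can move to 26, which is L ⇒ W
n=28: can move to 14, which is L ⇒ W
n=29: can move to 0, which is L ⇒ W
n=30: can move to 20, which is L ⇒ W
n=31: can move to 0, which is L ⇒ W
n=32: moves to 16(W), 24(W), 28(W), 30(W), 31(W); every one is W ⇒ L
n=33: can move to 32, which is L ⇒ W
n=34: can move to 32, which is L ⇒ W
L entries with 0 ≤ n ≤ 34: n = 0, 1, 4, 9, 14, 20, 26, 32; that makes 8.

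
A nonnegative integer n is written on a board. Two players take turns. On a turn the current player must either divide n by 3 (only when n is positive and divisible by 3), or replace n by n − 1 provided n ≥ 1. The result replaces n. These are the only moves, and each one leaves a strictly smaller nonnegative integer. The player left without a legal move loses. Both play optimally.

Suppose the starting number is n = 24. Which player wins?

Positions with no move are L. A position that does have a move is losing for the player to move precisely when every available move leads to a winning position for the opponent. Fill in the labels:
n=0: no move → L
n=1: can move to 0, which is L ⇒ W
n=2: the only move is to 1(W), a W ⇒ L
n=3: can move to 2, which is L ⇒ W
n=4: the only move is to 3(W), a W ⇒ L
n=5: can move to 4, which is L ⇒ W
n=6: can move to 2, which is L ⇒ W
n=7: the only move is to 6(W), a W ⇒ L
n=8: can move to 7, which is L ⇒ W
n=9: moves to 3(W), 8(W); every one is W ⇒ L
n=10: can move to 9, which is L ⇒ W
n=11: the only move is to 10(W), a W ⇒ L
n=12: can move to 4, which is L ⇒ W
n=13: the only move is to 12(W), a W ⇒ L
n=14: can move to 13, which is L ⇒ W
n=15: moves to 5(W), 14(W); every one is W ⇒ L
n=16: can move to 15, which is L ⇒ W
n=17: the only move is to 16(W), a W ⇒ L
n=18: can move to 17, which is L ⇒ W
n=19: the only move is to 18(W), a W ⇒ L
n=20: can move to 19, which is L ⇒ W
n=21: can move to 7, which is L ⇒ W
n=22: the only move is to 21(W), a W ⇒ L
n=23: can move to 22, which is L ⇒ W
n=24: moves to 8(W), 23(W); every one is W ⇒ L
Every move from 24 reaches a W position, so the mover loses.

The second player wins.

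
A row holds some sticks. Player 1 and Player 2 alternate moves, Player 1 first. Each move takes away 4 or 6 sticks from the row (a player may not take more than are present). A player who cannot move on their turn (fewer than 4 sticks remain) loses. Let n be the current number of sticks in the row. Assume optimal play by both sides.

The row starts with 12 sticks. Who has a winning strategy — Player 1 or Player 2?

Work bottom-up. With no move the player to move loses. Otherwise the position is W if at least one move leads to an L position for the opponent, and L if every move leads to a W.
n=0: no move → L
n=1: no move → L
n=2: no move → L
n=3: no move → L
n=4: W (go to 0, an L position)
n=5: W (go to 1, an L position)
n=6: W (go to 2, an L position)
n=7: W (go to 3, an L position)
n=8: W (go to 2, an L position)
n=9: W (go to 3, an L position)
n=10: L (options 6(W), 4(W) are all W)
n=11: L (options 7(W), 5(W) are all W)
n=12: L (options 8(W), 6(W) are all W)
The starting position 12 is L: whatever Player 1 does, the opponent receives a W position.

Player 2 wins.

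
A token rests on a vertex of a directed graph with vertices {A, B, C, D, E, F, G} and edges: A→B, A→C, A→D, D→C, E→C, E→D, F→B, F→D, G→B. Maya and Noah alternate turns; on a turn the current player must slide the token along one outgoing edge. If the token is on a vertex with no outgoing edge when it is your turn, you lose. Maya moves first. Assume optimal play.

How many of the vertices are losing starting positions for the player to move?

Compute win/loss labels from the base case upward. A position with no move is L. Any other position is W if it can reach an L in one move, else L.
Every edge goes from a vertex to one that appears earlier in the order C, B, D, A, E, F, G, so processing vertices in that order labels each vertex after all of its successors.
C: no outgoing edge → L
B: no outgoing edge → L
D: can move to C, which is L ⇒ W
A: can move to B, which is L ⇒ W
E: can move to C, which is L ⇒ W
F: can move to B, which is L ⇒ W
G: can move to B, which is L ⇒ W
The L vertices are B, C; that is 2 in all.

2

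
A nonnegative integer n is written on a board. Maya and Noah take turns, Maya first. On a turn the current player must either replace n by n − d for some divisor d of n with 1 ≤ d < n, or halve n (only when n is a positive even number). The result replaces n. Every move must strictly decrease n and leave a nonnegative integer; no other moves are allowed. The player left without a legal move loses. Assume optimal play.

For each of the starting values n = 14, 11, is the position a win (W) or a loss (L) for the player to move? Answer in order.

14: W, 11: L

Build the W/L table. Terminal = L. A non-terminal position is W if it has a move to some L; otherwise it is L.
n=0: no move → L
n=1: no move → L
n=2: →1(L), so W
n=3: →2(W) only, which is W, so L
n=4: →3(L), so W
n=5: →4(W) only, which is W, so L
n=6: →3(L), so W
n=7: →6(W) only, which is W, so L
n=8: →7(L), so W
n=9: →6(W), 8(W) — all W, so L
n=10: →5(L), so W
n=11: →10(W) only, which is W, so L
n=12: →9(L), so W
n=13: →12(W) only, which is W, so L
n=14: →7(L), so W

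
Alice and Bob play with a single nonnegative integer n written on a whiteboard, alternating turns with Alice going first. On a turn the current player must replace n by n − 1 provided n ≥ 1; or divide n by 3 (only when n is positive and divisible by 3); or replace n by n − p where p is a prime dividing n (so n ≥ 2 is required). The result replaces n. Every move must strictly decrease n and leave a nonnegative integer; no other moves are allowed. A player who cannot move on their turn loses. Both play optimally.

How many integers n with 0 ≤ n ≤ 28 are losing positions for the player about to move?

8

Label each position W (a win for the player to move) or L (a loss). A position with no legal move is L; any other position is W exactly when some move reaches an L, and L when every move reaches a W.
n=0: no move → L
n=1: reaches L-position 0 → W
n=2: reaches L-position 0 → W
n=3: reaches L-position 0 → W
n=4: only reaches 2(W), 3(W), all W → L
n=5: reaches L-position 0 → W
n=6: reaches L-position 4 → W
n=7: reaches L-position 0 → W
n=8: only reaches 6(W), 7(W), all W → L
n=9: reaches L-position 8 → W
n=10: reaches L-position 8 → W
n=11: reaches L-position 0 → W
n=12: reaches L-position 4 → W
n=13: reaches L-position 0 → W
n=14: only reaches 7(W), 12(W), 13(W), all W → L
n=15: reaches L-position 14 → W
n=16: reaches L-position 14 → W
n=17: reaches L-position 0 → W
n=18: only reaches 6(W), 15(W), 16(W), 17(W), all W → L
n=19: reaches L-position 0 → W
n=20: reaches L-position 18 → W
n=21: reaches L-position 14 → W
n=22: only reaches 11(W), 20(W), 21(W), all W → L
n=23: reaches L-position 0 → W
n=24: reaches L-position 8 → W
n=25: only reaches 20(W), 24(W), all W → L
n=26: reaches L-position 25 → W
n=27: only reaches 9(W), 24(W), 26(W), all W → L
n=28: reaches L-position 27 → W
L entries with 0 ≤ n ≤ 28: n = 0, 4, 8, 14, 18, 22, 25, 27; that makes 8.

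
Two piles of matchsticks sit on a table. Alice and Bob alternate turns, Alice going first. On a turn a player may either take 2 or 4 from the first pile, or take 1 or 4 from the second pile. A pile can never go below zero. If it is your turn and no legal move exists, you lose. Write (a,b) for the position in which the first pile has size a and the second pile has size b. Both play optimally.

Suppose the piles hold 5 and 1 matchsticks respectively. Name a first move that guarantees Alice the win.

Move to (3,1).

Work bottom-up. With no move the player to move loses. Otherwise the position is W if at least one move leads to an L position for the opponent, and L if every move leads to a W.
No move ever increases a pile, so every position that can arise here has a ≤ 5 and b ≤ 1; it is enough to label the cells with 0 ≤ a ≤ 5 and 0 ≤ b ≤ 1.
Every move lowers a or b (never raises either), so fill the grid row by row in increasing a, and left to right within a row: each cell's successors are then already labelled.
      b=0  b=1
a=0:    L    W
a=1:    L    W
a=2:    W    L
a=3:    W    L
a=4:    W    W
a=5:    W    W
Cells with no legal move (terminal, hence L): (0,0), (1,0).
The remaining L cells, each justified by listing all of its moves:
(2,1): L (options (0,1)(W), (2,0)(W) are all W)
(3,1): L (options (1,1)(W), (3,0)(W) are all W)
Every other cell has at least one move into one of the L cells above, so it is W.
From (5,1), the L positions reachable in one move are: (3,1).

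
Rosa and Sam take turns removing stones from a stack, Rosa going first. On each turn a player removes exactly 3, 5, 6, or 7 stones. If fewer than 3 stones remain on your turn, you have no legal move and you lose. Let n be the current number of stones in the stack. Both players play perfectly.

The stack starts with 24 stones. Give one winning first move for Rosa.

Remove 3, leaving 21.

Label each position W (a win for the player to move) or L (a loss). A position with no legal move is L; any other position is W exactly when some move reaches an L, and L when every move reaches a W.
n=0: no move → L
n=1: no move → L
n=2: no move → L
n=3: reaches L-position 0 → W
n=4: reaches L-position 1 → W
n=5: reaches L-position 2 → W
n=6: reaches L-position 1 → W
n=7: reaches L-position 2 → W
n=8: reaches L-position 2 → W
n=9: reaches L-position 2 → W
n=10: only reaches 7(W), 5(W), 4(W), 3(W), all W → L
n=11: only reaches 8(W), 6(W), 5(W), 4(W), all W → L
n=12: only reaches 9(W), 7(W), 6(W), 5(W), all W → L
n=13: reaches L-position 10 → W
n=14: reaches L-position 11 → W
n=15: reaches L-position 12 → W
n=16: reaches L-position 11 → W
n=17: reaches L-position 12 → W
n=18: reaches L-position 12 → W
n=19: reaches L-position 12 → W
n=20: only reaches 17(W), 15(W), 14(W), 13(W), all W → L
n=21: only reaches 18(W), 16(W), 15(W), 14(W), all W → L
n=22: only reaches 19(W), 17(W), 16(W), 15(W), all W → L
n=23: reaches L-position 20 → W
n=24: reaches L-position 21 → W
From 24, the L positions reachable in one move are: 21.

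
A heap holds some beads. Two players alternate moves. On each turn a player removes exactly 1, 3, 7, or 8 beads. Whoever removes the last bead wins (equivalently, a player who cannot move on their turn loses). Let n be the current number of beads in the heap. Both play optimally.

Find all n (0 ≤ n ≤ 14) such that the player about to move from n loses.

0, 2, 4, 6

Use the standard recursion: the mover loses at a terminal position; elsewhere, the mover wins exactly when some move hands the opponent an L position.
n=0: no move → L
n=1: W (go to 0, an L position)
n=2: L (sole option 1(W) is W)
n=3: W (go to 2, an L position)
n=4: L (options 3(W), 1(W) are all W)
n=5: W (go to 4, an L position)
n=6: L (options 5(W), 3(W) are all W)
n=7: W (go to 6, an L position)
n=8: W (go to 0, an L position)
n=9: W (go to 6, an L position)
n=10: W (go to 2, an L position)
n=11: W (go to 4, an L position)
n=12: W (go to 4, an L position)
n=13: W (go to 6, an L position)
n=14: W (go to 6, an L position)
The losing starting values of n are exactly the entries labelled L in this table (4 of them).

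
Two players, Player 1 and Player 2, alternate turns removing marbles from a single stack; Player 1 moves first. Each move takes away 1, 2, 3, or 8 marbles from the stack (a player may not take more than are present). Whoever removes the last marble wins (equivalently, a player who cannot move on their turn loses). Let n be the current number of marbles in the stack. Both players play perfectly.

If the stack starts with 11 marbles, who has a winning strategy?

Work bottom-up. With no move the player to move loses. Otherwise the position is W if at least one move leads to an L position for the opponent, and L if every move leads to a W.
n=0: no move → L
n=1: W (go to 0, an L position)
n=2: W (go to 0, an L position)
n=3: W (go to 0, an L position)
n=4: L (options 3(W), 2(W), 1(W) are all W)
n=5: W (go to 4, an L position)
n=6: W (go to 4, an L position)
n=7: W (go to 4, an L position)
n=8: W (go to 0, an L position)
n=9: L (options 8(W), 7(W), 6(W), 1(W) are all W)
n=10: W (go to 9, an L position)
n=11: W (go to 9, an L position)
From 11 Player 1 can remove 2, leaving 9, reaching an L position.

Player 1 wins.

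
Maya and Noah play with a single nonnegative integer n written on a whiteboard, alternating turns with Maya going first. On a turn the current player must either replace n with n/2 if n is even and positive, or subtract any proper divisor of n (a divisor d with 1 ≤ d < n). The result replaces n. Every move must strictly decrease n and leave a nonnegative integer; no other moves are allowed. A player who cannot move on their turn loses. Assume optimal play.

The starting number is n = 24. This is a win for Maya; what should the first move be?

Move to 21.

Classify positions by backward induction: terminal positions (no move available) are L. From any other position, the mover wins iff some move reaches an L.
n=0: no move → L
n=1: no move → L
n=2: reaches L-position 1 → W
n=3: only reaches 2(W), which is W → L
n=4: reaches L-position 3 → W
n=5: only reaches 4(W), which is W → L
n=6: reaches L-position 3 → W
n=7: only reaches 6(W), which is W → L
n=8: reaches L-position 7 → W
n=9: only reaches 6(W), 8(W), all W → L
n=10: reaches L-position 5 → W
n=11: only reaches 10(W), which is W → L
n=12: reaches L-position 9 → W
n=13: only reaches 12(W), which is W → L
n=14: reaches L-position 7 → W
n=15: only reaches 10(W), 12(W), 14(W), all W → L
n=16: reaches L-position 15 → W
n=17: only reaches 16(W), which is W → L
n=18: reaches L-position 9 → W
n=19: only reaches 18(W), which is W → L
n=20: reaches L-position 15 → W
n=21: only reaches 14(W), 18(W), 20(W), all W → L
n=22: reaches L-position 11 → W
n=23: only reaches 22(W), which is W → L
n=24: reaches L-position 21 → W
From 24, the L positions reachable in one move are: 21, 23. Any move reaching one of these is winning.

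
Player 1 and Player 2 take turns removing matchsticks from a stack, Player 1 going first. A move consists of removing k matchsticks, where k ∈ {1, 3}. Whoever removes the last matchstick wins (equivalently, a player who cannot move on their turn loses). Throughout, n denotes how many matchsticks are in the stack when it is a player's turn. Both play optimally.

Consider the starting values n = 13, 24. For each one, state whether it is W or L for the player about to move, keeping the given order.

Use the standard recursion: the mover loses at a terminal position; elsewhere, the mover wins exactly when some move hands the opponent an L position.
n=0: no move → L
n=1: reaches L-position 0 → W
n=2: only reaches 1(W), which is W → L
n=3: reaches L-position 2 → W
n=4: only reaches 3(W), 1(W), all W → L
n=5: reaches L-position 4 → W
n=6: only reaches 5(W), 3(W), all W → L
n=7: reaches L-position 6 → W
n=8: only reaches 7(W), 5(W), all W → L
n=9: reaches L-position 8 → W
n=10: only reaches 9(W), 7(W), all W → L
n=11: reaches L-position 10 → W
n=12: only reaches 11(W), 9(W), all W → L
n=13: reaches L-position 12 → W
n=14: only reaches 13(W), 11(W), all W → L
n=15: reaches L-position 14 → W
n=16: only reaches 15(W), 13(W), all W → L
n=17: reaches L-position 16 → W
n=18: only reaches 17(W), 15(W), all W → L
n=19: reaches L-position 18 → W
n=20: only reaches 19(W), 17(W), all W → L
n=21: reaches L-position 20 → W
n=22: only reaches 21(W), 19(W), all W → L
n=23: reaches L-position 22 → W
n=24: only reaches 23(W), 21(W), all W → L

13: W, 24: L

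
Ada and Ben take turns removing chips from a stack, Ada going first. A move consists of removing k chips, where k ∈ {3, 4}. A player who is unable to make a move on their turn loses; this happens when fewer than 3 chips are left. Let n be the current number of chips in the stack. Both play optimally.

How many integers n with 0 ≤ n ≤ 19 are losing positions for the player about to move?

9

Build the W/L table. Terminal = L. A non-terminal position is W if it has a move to some L; otherwise it is L.
n=0: no move → L
n=1: no move → L
n=2: no move → L
n=3: W (go to 0, an L position)
n=4: W (go to 1, an L position)
n=5: W (go to 2, an L position)
n=6: W (go to 2, an L position)
n=7: L (options 4(W), 3(W) are all W)
n=8: L (options 5(W), 4(W) are all W)
n=9: L (options 6(W), 5(W) are all W)
n=10: W (go to 7, an L position)
n=11: W (go to 8, an L position)
n=12: W (go to 9, an L position)
n=13: W (go to 9, an L position)
n=14: L (options 11(W), 10(W) are all W)
n=15: L (options 12(W), 11(W) are all W)
n=16: L (options 13(W), 12(W) are all W)
n=17: W (go to 14, an L position)
n=18: W (go to 15, an L position)
n=19: W (go to 16, an L position)
L entries with 0 ≤ n ≤ 19: n = 0, 1, 2, 7, 8, 9, 14, 15, 16; that makes 9.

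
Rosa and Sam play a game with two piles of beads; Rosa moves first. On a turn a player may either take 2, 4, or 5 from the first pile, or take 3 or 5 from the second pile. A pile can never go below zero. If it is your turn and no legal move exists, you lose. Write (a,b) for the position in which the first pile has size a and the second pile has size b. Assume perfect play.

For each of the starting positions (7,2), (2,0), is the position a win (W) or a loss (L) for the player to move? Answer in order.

(7,2): L, (2,0): W

Work bottom-up. With no move the player to move loses. Otherwise the position is W if at least one move leads to an L position for the opponent, and L if every move leads to a W.
No move ever increases a pile, so every position that can arise here has a ≤ 7 and b ≤ 2; it is enough to label the cells with 0 ≤ a ≤ 7 and 0 ≤ b ≤ 2.
Every move lowers a or b (never raises either), so fill the grid row by row in increasing a, and left to right within a row: each cell's successors are then already labelled.
      b=0  b=1  b=2
a=0:    L    L    L
a=1:    L    L    L
a=2:    W    W    W
a=3:    W    W    W
a=4:    W    W    W
a=5:    W    W    W
a=6:    W    W    W
a=7:    L    L    L
Cells with no legal move (terminal, hence L): (0,0), (0,1), (0,2), (1,0), (1,1), (1,2).
The remaining L cells, each justified by listing all of its moves:
(7,0): only reaches (5,0)(W), (3,0)(W), (2,0)(W), all W → L
(7,1): only reaches (5,1)(W), (3,1)(W), (2,1)(W), all W → L
(7,2): only reaches (5,2)(W), (3,2)(W), (2,2)(W), all W → L
Every other cell has at least one move into one of the L cells above, so it is W.
(7,2): one of the L cells justified above, so L
(2,0): the move to (0,0) reaches an L cell, so W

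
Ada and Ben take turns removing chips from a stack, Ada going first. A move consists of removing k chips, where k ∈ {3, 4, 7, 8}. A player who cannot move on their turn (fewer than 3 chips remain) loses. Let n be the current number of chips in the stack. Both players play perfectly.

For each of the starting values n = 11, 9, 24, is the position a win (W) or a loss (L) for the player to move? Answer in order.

Compute win/loss labels from the base case upward. A position with no move is L. Any other position is W if it can reach an L in one move, else L.
n=0: no move → L
n=1: no move → L
n=2: no move → L
n=3: can move to 0, which is L ⇒ W
n=4: can move to 1, which is L ⇒ W
n=5: can move to 2, which is L ⇒ W
n=6: can move to 2, which is L ⇒ W
n=7: can move to 0, which is L ⇒ W
n=8: can move to 1, which is L ⇒ W
n=9: can move to 2, which is L ⇒ W
n=10: can move to 2, which is L ⇒ W
n=11: moves to 8(W), 7(W), 4(W), 3(W); every one is W ⇒ L
n=12: moves to 9(W), 8(W), 5(W), 4(W); every one is W ⇒ L
n=13: moves to 10(W), 9(W), 6(W), 5(W); every one is W ⇒ L
n=14: can move to 11, which is L ⇒ W
n=15: can move to 12, which is L ⇒ W
n=16: can move to 13, which is L ⇒ W
n=17: can move to 13, which is L ⇒ W
n=18: can move to 11, which is L ⇒ W
n=19: can move to 12, which is L ⇒ W
n=20: can move to 13, which is L ⇒ W
n=21: can move to 13, which is L ⇒ W
n=22: moves to 19(W), 18(W), 15(W), 14(W); every one is W ⇒ L
n=23: moves to 20(W), 19(W), 16(W), 15(W); every one is W ⇒ L
n=24: moves to 21(W), 20(W), 17(W), 16(W); every one is W ⇒ L

11: L, 9: W, 24: L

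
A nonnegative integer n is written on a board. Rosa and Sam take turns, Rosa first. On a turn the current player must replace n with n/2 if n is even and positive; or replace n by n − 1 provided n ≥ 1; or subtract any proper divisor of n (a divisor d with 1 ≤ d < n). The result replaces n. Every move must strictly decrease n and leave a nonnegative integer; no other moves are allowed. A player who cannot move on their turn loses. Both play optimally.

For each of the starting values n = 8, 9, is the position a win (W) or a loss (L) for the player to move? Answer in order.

8: W, 9: L

Compute win/loss labels from the base case upward. A position with no move is L. Any other position is W if it can reach an L in one move, else L.
n=0: no move → L
n=1: W (go to 0, an L position)
n=2: L (sole option 1(W) is W)
n=3: W (go to 2, an L position)
n=4: W (go to 2, an L position)
n=5: L (sole option 4(W) is W)
n=6: W (go to 5, an L position)
n=7: L (sole option 6(W) is W)
n=8: W (go to 7, an L position)
n=9: L (options 6(W), 8(W) are all W)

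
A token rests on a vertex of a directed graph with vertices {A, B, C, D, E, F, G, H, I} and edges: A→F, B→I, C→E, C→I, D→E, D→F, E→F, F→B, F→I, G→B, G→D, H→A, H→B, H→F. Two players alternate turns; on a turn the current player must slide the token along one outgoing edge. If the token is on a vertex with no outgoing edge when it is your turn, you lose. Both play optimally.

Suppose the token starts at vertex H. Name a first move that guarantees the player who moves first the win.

Work bottom-up. With no move the player to move loses. Otherwise the position is W if at least one move leads to an L position for the opponent, and L if every move leads to a W.
Every edge goes from a vertex to one that appears earlier in the order I, B, F, E, D, G, A, H, C, so processing vertices in that order labels each vertex after all of its successors.
I: no outgoing edge → L
B: W (go to I, an L position)
F: W (go to I, an L position)
E: L (sole option F(W) is W)
D: W (go to E, an L position)
G: L (options D(W), B(W) are all W)
A: L (sole option F(W) is W)
H: W (go to A, an L position)
C: W (go to E, an L position)
From H, the L positions reachable in one move are: A.

Move to A.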